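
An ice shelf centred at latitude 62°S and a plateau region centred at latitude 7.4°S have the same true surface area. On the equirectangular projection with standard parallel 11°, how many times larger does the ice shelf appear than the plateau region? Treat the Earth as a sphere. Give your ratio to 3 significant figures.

The equidistant cylindrical projection with φ₀ = 11° has h = 1 (meridians true) and k = cos φ₀ / cos φ along parallels.
Areal scale at 62°: h·k = 1.000 × 2.091 = 2.091.
Areal scale at 7.4°: h·k = 1.000 × 0.9899 = 0.9899.
Ratio = 2.091/0.9899 ≈ 2.11.

2.11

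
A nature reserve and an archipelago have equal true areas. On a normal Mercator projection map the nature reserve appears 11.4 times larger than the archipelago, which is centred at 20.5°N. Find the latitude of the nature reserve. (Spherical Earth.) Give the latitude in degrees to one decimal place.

73.9°

Mercator areal scale is sec²φ, so apparent-area ratio = sec²φ₁ / sec²φ₂ = cos²φ₂ / cos²φ₁.
cos²φ₂ / cos²φ₁ = 11.4  ⇒  cos φ₁ = cos 20.5° / √11.4 = 0.9367/3.376 = 0.2774.
φ₁ = arccos(0.2774) ≈ 73.9°.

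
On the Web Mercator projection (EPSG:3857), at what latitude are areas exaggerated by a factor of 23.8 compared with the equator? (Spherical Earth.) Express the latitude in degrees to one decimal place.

78.2°

Mercator areal scale is sec²φ.
sec²φ = 23.8  ⇒  cos²φ = 0.04202  ⇒  cos φ = 0.2050.
φ = arccos(0.2050) ≈ 78.2°.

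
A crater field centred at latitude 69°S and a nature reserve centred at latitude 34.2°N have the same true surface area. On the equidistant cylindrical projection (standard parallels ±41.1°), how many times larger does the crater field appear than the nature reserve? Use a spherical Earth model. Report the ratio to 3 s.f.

In the equirectangular projection with standard parallel φ₀ = 41.1° (x = Rλ cos φ₀, y = Rφ), meridians are true-scale (h = 1) and the parallel scale is k = cos φ₀ / cos φ.
Areal scale at 69°: h·k = 1.000 × 2.103 = 2.103.
Areal scale at 34.2°: h·k = 1.000 × 0.9111 = 0.9111.
Ratio = 2.103/0.9111 ≈ 2.31.

2.31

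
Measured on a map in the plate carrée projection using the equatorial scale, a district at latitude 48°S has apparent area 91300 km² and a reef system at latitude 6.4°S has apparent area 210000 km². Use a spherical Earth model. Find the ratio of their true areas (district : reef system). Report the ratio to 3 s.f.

0.293

Plate carrée has h = 1 and k = sec φ, giving areal scale sec φ; true area = (apparent area) · cos φ.
True area of district: 91300 × cos(48°) = 91300 × 0.6691 = 61090 km².
True area of reef system: 210000 × cos(6.4°) = 210000 × 0.9938 = 208700 km².
Ratio = 61090 / 208700 ≈ 0.293.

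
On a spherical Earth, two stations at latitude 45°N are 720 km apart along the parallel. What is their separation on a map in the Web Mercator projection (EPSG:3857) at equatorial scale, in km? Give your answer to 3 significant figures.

1020 km

Mercator is conformal, so the point scale is isotropic: h = k = sec φ = 1/cos φ.
Along the parallel, k = sec 45° = 1/0.7071 = 1.414.
Map distance = 720 × 1.414 ≈ 1020 km.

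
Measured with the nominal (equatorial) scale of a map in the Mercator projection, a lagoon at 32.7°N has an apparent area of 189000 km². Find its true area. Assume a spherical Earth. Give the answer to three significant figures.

For Mercator, h = k = sec φ (a conformal cylindrical projection has a single point scale, 1/cos φ).
Areal scale = k² = sec²φ = 1/cos²(32.7°) = 1/0.8415² = 1.412.
True area = apparent / (areal scale) = 189000 / 1.412 ≈ 134000 km².

134000 km²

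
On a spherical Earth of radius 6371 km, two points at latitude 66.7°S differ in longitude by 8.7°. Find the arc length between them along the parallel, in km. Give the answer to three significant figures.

Arc length along a parallel = R cos φ · Δλ (with Δλ in radians).
= 6371 × cos 66.7° × (8.7° × π/180) = 6371 × 0.3955 × 0.1518 ≈ 383 km.

383 km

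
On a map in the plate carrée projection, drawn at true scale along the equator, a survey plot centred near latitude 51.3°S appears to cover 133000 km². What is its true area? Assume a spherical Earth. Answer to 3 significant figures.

In the plate carrée (x = Rλ, y = Rφ), meridians are true-scale (h = 1) and parallels are stretched by k = sec φ.
Areal scale = h·k = 1 × sec φ; at 51.3°, h = 1.000, k = 1.599, so h·k = 1.599.
True area = apparent / (areal scale) = 133000 / 1.599 ≈ 83200 km².

83200 km²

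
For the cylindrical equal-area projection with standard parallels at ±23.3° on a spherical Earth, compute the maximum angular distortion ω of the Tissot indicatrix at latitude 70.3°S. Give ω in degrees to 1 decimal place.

Cylindrical equal-area (φ₀ = 23.3°): h = cos φ / cos 23.3° along meridians, k = cos 23.3° / cos φ along parallels; h·k = 1.
At 70.3°: h = 0.3670, k = 2.725; principal scales a = 2.725, b = 0.3670.
sin(ω/2) = (a − b)/(a + b) = 2.358/3.092 = 0.7626, so ω = 2 arcsin(0.7626) ≈ 99.4°.

99.4°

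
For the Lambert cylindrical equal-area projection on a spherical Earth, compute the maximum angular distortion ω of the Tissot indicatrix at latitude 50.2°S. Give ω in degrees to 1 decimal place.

The Lambert cylindrical equal-area projection is the cylindrical equal-area projection with its standard parallel at the equator (φ₀ = 0). For cylindrical equal-area with standard parallel φ₀, h = cos φ / cos φ₀ and k = cos φ₀ / cos φ, so h·k = 1.
At 50.2°: h = 0.6401, k = 1.562; principal scales a = 1.562, b = 0.6401.
sin(ω/2) = (a − b)/(a + b) = 0.9221/2.202 = 0.4187, so ω = 2 arcsin(0.4187) ≈ 49.5°.

49.5°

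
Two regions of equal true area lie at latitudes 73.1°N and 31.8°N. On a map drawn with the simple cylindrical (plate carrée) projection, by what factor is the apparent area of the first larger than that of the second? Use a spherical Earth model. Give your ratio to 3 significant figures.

In the plate carrée (x = Rλ, y = Rφ), meridians are true-scale (h = 1) and parallels are stretched by k = sec φ.
Areal scale at 73.1°: h·k = 1.000 × 3.440 = 3.440.
Areal scale at 31.8°: h·k = 1.000 × 1.177 = 1.177.
Ratio = 3.440/1.177 ≈ 2.92.

2.92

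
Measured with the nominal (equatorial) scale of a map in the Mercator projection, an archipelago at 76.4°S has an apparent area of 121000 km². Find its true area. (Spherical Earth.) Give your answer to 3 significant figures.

6690 km²

Mercator is conformal, so the point scale is isotropic: h = k = sec φ = 1/cos φ.
Areal scale = k² = sec²φ = 1/cos²(76.4°) = 1/0.2351² = 18.09.
True area = apparent / (areal scale) = 121000 / 18.09 ≈ 6690 km².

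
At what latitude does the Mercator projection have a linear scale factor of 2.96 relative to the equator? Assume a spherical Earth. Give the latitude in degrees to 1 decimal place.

70.3°

Mercator scale is k = sec φ = 1/cos φ.
1/cos φ = 2.96  ⇒  cos φ = 0.3378  ⇒  φ = arccos(0.3378) ≈ 70.3°.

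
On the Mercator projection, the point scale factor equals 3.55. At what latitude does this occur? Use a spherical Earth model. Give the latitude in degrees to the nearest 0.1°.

Mercator scale is k = sec φ = 1/cos φ.
1/cos φ = 3.55  ⇒  cos φ = 0.2817  ⇒  φ = arccos(0.2817) ≈ 73.6°.

73.6°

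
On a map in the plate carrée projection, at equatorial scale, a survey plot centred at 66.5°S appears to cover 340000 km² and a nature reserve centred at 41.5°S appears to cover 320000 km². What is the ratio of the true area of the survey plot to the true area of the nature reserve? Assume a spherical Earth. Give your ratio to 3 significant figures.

On the plate carrée, areal scale = h·k = 1 × sec φ, so true area = apparent × cos φ.
True area of survey plot: 340000 × cos(66.5°) = 340000 × 0.3987 = 135600 km².
True area of nature reserve: 320000 × cos(41.5°) = 320000 × 0.7490 = 239700 km².
Ratio = 135600 / 239700 ≈ 0.566.

0.566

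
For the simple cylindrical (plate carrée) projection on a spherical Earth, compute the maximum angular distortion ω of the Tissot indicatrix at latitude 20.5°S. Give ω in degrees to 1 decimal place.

Plate carrée maps x = Rλ, y = Rφ. The meridian scale is h = 1 and the parallel scale is k = 1/cos φ = sec φ.
At 20.5°: h = 1.000, k = 1.068; principal scales a = 1.068, b = 1.000.
sin(ω/2) = (a − b)/(a + b) = 0.06761/2.068 = 0.03270, so ω = 2 arcsin(0.03270) ≈ 3.7°.

3.7°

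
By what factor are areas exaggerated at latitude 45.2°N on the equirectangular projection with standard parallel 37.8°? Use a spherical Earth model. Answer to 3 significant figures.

The equidistant cylindrical projection with φ₀ = 37.8° has h = 1 (meridians true) and k = cos φ₀ / cos φ along parallels.
Areal scale = h·k = 1 × cos φ₀ / cos φ; at 45.2°, h = 1.000, k = 1.121, so h·k = 1.121.

1.12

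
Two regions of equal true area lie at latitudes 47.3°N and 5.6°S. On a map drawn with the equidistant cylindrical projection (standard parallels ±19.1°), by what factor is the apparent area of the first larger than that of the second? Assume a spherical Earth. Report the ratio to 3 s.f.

1.47

With standard parallel φ₀ = 19.1°, the equirectangular projection gives x = Rλ cos φ₀, y = Rφ, so h = 1 and k = cos 19.1° / cos φ.
Areal scale at 47.3°: h·k = 1.000 × 1.393 = 1.393.
Areal scale at 5.6°: h·k = 1.000 × 0.9495 = 0.9495.
Ratio = 1.393/0.9495 ≈ 1.47.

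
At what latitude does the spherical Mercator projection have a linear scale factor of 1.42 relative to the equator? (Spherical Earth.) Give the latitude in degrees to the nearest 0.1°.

45.2°

Mercator scale is k = sec φ = 1/cos φ.
1/cos φ = 1.42  ⇒  cos φ = 0.7042  ⇒  φ = arccos(0.7042) ≈ 45.2°.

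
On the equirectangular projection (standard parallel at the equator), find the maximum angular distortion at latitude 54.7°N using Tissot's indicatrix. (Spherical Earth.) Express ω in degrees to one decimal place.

31.0°

For the equirectangular projection with φ₀ = 0 (plate carrée), h = 1 along meridians and k = sec φ along parallels.
At 54.7°: h = 1.000, k = 1.731; principal scales a = 1.731, b = 1.000.
sin(ω/2) = (a − b)/(a + b) = 0.7305/2.731 = 0.2675, so ω = 2 arcsin(0.2675) ≈ 31.0°.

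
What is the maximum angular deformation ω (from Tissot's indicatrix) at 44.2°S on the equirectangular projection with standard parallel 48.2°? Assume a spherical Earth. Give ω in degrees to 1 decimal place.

4.2°

With standard parallel φ₀ = 48.2°, the equirectangular projection gives x = Rλ cos φ₀, y = Rφ, so h = 1 and k = cos 48.2° / cos φ.
At 44.2°: h = 1.000, k = 0.9297; principal scales a = 1.000, b = 0.9297.
sin(ω/2) = (a − b)/(a + b) = 0.07027/1.930 = 0.03642, so ω = 2 arcsin(0.03642) ≈ 4.2°.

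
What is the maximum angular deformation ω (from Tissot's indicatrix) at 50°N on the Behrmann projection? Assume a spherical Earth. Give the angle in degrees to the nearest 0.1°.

33.7°

The Behrmann projection is cylindrical equal-area with φ₀ = 30°. Cylindrical equal-area (φ₀ = 30°): h = cos φ / cos 30° along meridians, k = cos 30° / cos φ along parallels; h·k = 1.
At 50°: h = 0.7422, k = 1.347; principal scales a = 1.347, b = 0.7422.
sin(ω/2) = (a − b)/(a + b) = 0.6051/2.090 = 0.2896, so ω = 2 arcsin(0.2896) ≈ 33.7°.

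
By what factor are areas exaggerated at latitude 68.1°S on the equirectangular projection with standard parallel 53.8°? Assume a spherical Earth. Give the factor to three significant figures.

1.58

The equidistant cylindrical projection with φ₀ = 53.8° has h = 1 (meridians true) and k = cos φ₀ / cos φ along parallels.
Areal scale = h·k = 1 × cos φ₀ / cos φ; at 68.1°, h = 1.000, k = 1.583, so h·k = 1.583.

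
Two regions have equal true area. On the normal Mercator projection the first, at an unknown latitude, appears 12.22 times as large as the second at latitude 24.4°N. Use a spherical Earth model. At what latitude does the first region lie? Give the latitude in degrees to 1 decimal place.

On Mercator, (apparent₁)/(apparent₂) = sec²φ₁ / sec²φ₂ when true areas are equal.
cos²φ₂ / cos²φ₁ = 12.22  ⇒  cos φ₁ = cos 24.4° / √12.22 = 0.9107/3.496 = 0.2605.
φ₁ = arccos(0.2605) ≈ 74.9°.

74.9°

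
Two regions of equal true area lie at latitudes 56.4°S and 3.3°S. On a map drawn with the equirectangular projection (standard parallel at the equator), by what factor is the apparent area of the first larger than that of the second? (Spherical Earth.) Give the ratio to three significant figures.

1.80

In the plate carrée (x = Rλ, y = Rφ), meridians are true-scale (h = 1) and parallels are stretched by k = sec φ.
Areal scale at 56.4°: h·k = 1.000 × 1.807 = 1.807.
Areal scale at 3.3°: h·k = 1.000 × 1.002 = 1.002.
Ratio = 1.807/1.002 ≈ 1.80.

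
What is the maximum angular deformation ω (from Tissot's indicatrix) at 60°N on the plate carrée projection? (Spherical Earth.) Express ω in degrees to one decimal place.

38.9°

In the plate carrée (x = Rλ, y = Rφ), meridians are true-scale (h = 1) and parallels are stretched by k = sec φ.
At 60°: h = 1.000, k = 2.000; principal scales a = 2.000, b = 1.000.
sin(ω/2) = (a − b)/(a + b) = 1.0000/3.000 = 0.3333, so ω = 2 arcsin(0.3333) ≈ 38.9°.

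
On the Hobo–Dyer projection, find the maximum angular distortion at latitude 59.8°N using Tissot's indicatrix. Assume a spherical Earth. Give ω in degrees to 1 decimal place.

The Hobo–Dyer projection is cylindrical equal-area with φ₀ = 37.5°. A cylindrical equal-area projection with standard parallel φ₀ has meridian scale h = cos φ / cos φ₀ and parallel scale k = cos φ₀ / cos φ (so areas are preserved, h·k = 1).
At 59.8°: h = 0.6340, k = 1.577; principal scales a = 1.577, b = 0.6340.
sin(ω/2) = (a − b)/(a + b) = 0.9431/2.211 = 0.4265, so ω = 2 arcsin(0.4265) ≈ 50.5°.

50.5°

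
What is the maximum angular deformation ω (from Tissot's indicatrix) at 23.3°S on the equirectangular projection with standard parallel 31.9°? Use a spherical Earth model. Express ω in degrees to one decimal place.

4.5°

In the equirectangular projection with standard parallel φ₀ = 31.9° (x = Rλ cos φ₀, y = Rφ), meridians are true-scale (h = 1) and the parallel scale is k = cos φ₀ / cos φ.
At 23.3°: h = 1.000, k = 0.9244; principal scales a = 1.000, b = 0.9244.
sin(ω/2) = (a − b)/(a + b) = 0.07564/1.924 = 0.03931, so ω = 2 arcsin(0.03931) ≈ 4.5°.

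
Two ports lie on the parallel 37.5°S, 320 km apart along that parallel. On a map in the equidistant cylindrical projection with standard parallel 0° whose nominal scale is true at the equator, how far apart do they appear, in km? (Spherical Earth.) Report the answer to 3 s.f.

For the equirectangular projection with φ₀ = 0 (plate carrée), h = 1 along meridians and k = sec φ along parallels.
Along the parallel, k = sec 37.5° = 1/0.7934 = 1.260.
Map distance = 320 × 1.260 ≈ 403 km.

403 km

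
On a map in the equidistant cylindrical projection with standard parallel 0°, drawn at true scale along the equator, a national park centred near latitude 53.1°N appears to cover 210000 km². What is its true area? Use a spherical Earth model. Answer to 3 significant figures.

For the equirectangular projection with φ₀ = 0 (plate carrée), h = 1 along meridians and k = sec φ along parallels.
Areal scale = h·k = 1 × sec φ; at 53.1°, h = 1.000, k = 1.666, so h·k = 1.666.
True area = apparent / (areal scale) = 210000 / 1.666 ≈ 126000 km².

126000 km²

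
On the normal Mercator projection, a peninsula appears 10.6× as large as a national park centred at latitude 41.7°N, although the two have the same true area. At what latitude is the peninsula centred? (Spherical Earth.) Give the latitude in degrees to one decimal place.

76.7°

Mercator areal scale is sec²φ, so apparent-area ratio = sec²φ₁ / sec²φ₂ = cos²φ₂ / cos²φ₁.
cos²φ₂ / cos²φ₁ = 10.6  ⇒  cos φ₁ = cos 41.7° / √10.6 = 0.7466/3.256 = 0.2293.
φ₁ = arccos(0.2293) ≈ 76.7°.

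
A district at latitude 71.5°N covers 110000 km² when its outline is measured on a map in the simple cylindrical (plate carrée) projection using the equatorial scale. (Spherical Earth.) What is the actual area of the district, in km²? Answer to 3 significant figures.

34900 km²

Plate carrée maps x = Rλ, y = Rφ. The meridian scale is h = 1 and the parallel scale is k = 1/cos φ = sec φ.
Areal scale = h·k = 1 × sec φ; at 71.5°, h = 1.000, k = 3.152, so h·k = 3.152.
True area = apparent / (areal scale) = 110000 / 3.152 ≈ 34900 km².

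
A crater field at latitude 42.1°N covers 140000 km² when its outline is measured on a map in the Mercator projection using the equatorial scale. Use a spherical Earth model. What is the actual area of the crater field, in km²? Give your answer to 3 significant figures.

For Mercator, h = k = sec φ (a conformal cylindrical projection has a single point scale, 1/cos φ).
Areal scale = k² = sec²φ = 1/cos²(42.1°) = 1/0.7420² = 1.816.
True area = apparent / (areal scale) = 140000 / 1.816 ≈ 77100 km².

77100 km²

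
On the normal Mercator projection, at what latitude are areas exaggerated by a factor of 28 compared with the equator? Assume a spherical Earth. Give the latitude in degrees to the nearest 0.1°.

79.1°

Mercator areal scale is sec²φ.
sec²φ = 28  ⇒  cos²φ = 0.03571  ⇒  cos φ = 0.1890.
φ = arccos(0.1890) ≈ 79.1°.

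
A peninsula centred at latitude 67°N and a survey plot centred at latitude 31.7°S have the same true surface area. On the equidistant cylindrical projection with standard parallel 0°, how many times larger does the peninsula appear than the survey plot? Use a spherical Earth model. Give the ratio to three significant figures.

For the equirectangular projection with φ₀ = 0 (plate carrée), h = 1 along meridians and k = sec φ along parallels.
Areal scale at 67°: h·k = 1.000 × 2.559 = 2.559.
Areal scale at 31.7°: h·k = 1.000 × 1.175 = 1.175.
Ratio = 2.559/1.175 ≈ 2.18.

2.18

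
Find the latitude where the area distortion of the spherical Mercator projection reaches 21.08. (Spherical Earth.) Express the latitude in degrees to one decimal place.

Mercator areal scale is sec²φ.
sec²φ = 21.08  ⇒  cos²φ = 0.04744  ⇒  cos φ = 0.2178.
φ = arccos(0.2178) ≈ 77.4°.

77.4°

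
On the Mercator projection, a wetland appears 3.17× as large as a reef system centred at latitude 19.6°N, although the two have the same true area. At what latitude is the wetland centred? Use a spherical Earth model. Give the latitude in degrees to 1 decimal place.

Mercator areal scale is sec²φ, so apparent-area ratio = sec²φ₁ / sec²φ₂ = cos²φ₂ / cos²φ₁.
cos²φ₂ / cos²φ₁ = 3.17  ⇒  cos φ₁ = cos 19.6° / √3.17 = 0.9421/1.780 = 0.5291.
φ₁ = arccos(0.5291) ≈ 58.1°.

58.1°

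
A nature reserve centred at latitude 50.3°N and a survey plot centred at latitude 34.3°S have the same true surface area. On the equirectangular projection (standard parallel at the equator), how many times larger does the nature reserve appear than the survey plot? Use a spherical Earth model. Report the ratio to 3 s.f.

1.29

Plate carrée maps x = Rλ, y = Rφ. The meridian scale is h = 1 and the parallel scale is k = 1/cos φ = sec φ.
Areal scale at 50.3°: h·k = 1.000 × 1.566 = 1.566.
Areal scale at 34.3°: h·k = 1.000 × 1.211 = 1.211.
Ratio = 1.566/1.211 ≈ 1.29.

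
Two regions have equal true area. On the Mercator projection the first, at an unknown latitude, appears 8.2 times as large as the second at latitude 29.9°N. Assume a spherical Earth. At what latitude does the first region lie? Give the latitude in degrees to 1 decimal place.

72.4°

On Mercator, (apparent₁)/(apparent₂) = sec²φ₁ / sec²φ₂ when true areas are equal.
cos²φ₂ / cos²φ₁ = 8.2  ⇒  cos φ₁ = cos 29.9° / √8.2 = 0.8669/2.864 = 0.3027.
φ₁ = arccos(0.3027) ≈ 72.4°.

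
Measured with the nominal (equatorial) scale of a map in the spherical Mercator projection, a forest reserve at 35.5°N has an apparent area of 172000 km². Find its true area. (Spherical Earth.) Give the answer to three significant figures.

The Mercator projection is conformal; its linear scale factor is the same in every direction and equals sec φ = 1/cos φ.
Areal scale = k² = sec²φ = 1/cos²(35.5°) = 1/0.8141² = 1.509.
True area = apparent / (areal scale) = 172000 / 1.509 ≈ 114000 km².

114000 km²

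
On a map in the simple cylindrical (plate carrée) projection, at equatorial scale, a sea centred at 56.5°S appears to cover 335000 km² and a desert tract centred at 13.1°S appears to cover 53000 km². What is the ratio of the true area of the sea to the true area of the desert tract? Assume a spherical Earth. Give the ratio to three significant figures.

Plate carrée has h = 1 and k = sec φ, giving areal scale sec φ; true area = (apparent area) · cos φ.
True area of sea: 335000 × cos(56.5°) = 335000 × 0.5519 = 184900 km².
True area of desert tract: 53000 × cos(13.1°) = 53000 × 0.9740 = 51620 km².
Ratio = 184900 / 51620 ≈ 3.58.

3.58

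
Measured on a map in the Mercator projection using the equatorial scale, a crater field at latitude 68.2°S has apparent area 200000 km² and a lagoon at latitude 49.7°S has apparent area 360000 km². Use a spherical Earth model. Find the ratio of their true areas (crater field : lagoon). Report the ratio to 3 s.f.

Since Mercator area scale is 1/cos²φ, the true area equals the apparent area multiplied by cos²φ.
True area of crater field: 200000 × cos²(68.2°) = 200000 × 0.1379 = 27580 km².
True area of lagoon: 360000 × cos²(49.7°) = 360000 × 0.4183 = 150600 km².
Ratio = 27580 / 150600 ≈ 0.183.

0.183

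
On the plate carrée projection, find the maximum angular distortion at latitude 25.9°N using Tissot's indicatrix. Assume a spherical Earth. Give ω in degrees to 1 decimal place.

Plate carrée maps x = Rλ, y = Rφ. The meridian scale is h = 1 and the parallel scale is k = 1/cos φ = sec φ.
At 25.9°: h = 1.000, k = 1.112; principal scales a = 1.112, b = 1.000.
sin(ω/2) = (a − b)/(a + b) = 0.1117/2.112 = 0.05288, so ω = 2 arcsin(0.05288) ≈ 6.1°.

6.1°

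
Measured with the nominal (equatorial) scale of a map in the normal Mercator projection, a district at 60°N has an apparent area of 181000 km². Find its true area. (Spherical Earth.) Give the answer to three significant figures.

For Mercator, h = k = sec φ (a conformal cylindrical projection has a single point scale, 1/cos φ).
Areal scale = k² = sec²φ = 1/cos²(60°) = 1/0.5000² = 4.000.
True area = apparent / (areal scale) = 181000 / 4.000 ≈ 45300 km².

45300 km²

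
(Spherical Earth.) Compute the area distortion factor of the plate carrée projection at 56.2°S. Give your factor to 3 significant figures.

Plate carrée maps x = Rλ, y = Rφ. The meridian scale is h = 1 and the parallel scale is k = 1/cos φ = sec φ.
Areal scale = h·k = 1 × sec φ; at 56.2°, h = 1.000, k = 1.798, so h·k = 1.798.

1.80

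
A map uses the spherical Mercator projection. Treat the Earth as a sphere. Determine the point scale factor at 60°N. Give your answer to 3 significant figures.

2.00

The Mercator projection is conformal; its linear scale factor is the same in every direction and equals sec φ = 1/cos φ.
k = 1/cos 60° = 1/0.5000 = 2.000.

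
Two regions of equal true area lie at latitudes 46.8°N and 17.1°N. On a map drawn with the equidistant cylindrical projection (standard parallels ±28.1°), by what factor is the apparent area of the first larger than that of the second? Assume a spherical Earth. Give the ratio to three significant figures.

1.40

With standard parallel φ₀ = 28.1°, the equirectangular projection gives x = Rλ cos φ₀, y = Rφ, so h = 1 and k = cos 28.1° / cos φ.
Areal scale at 46.8°: h·k = 1.000 × 1.289 = 1.289.
Areal scale at 17.1°: h·k = 1.000 × 0.9229 = 0.9229.
Ratio = 1.289/0.9229 ≈ 1.40.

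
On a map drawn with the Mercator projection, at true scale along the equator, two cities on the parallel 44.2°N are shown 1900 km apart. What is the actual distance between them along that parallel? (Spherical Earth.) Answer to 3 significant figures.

Mercator is conformal, so the point scale is isotropic: h = k = sec φ = 1/cos φ.
Along the parallel at 44.2°, map distances are exaggerated by k = sec 44.2° = 1.395.
True distance = 1900 / 1.395 = 1900 × cos 44.2° ≈ 1360 km.

1360 km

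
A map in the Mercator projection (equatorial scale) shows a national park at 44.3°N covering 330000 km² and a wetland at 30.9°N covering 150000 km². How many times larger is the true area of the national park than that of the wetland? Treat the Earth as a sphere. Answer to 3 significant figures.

1.53

Mercator's areal exaggeration is sec²φ; hence true area = (apparent area) · cos²φ.
True area of national park: 330000 × cos²(44.3°) = 330000 × 0.5122 = 169000 km².
True area of wetland: 150000 × cos²(30.9°) = 150000 × 0.7363 = 110400 km².
Ratio = 169000 / 110400 ≈ 1.53.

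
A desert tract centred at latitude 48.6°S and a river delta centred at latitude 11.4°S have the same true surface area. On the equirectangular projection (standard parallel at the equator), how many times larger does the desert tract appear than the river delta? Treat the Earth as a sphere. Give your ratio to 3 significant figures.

1.48

Plate carrée maps x = Rλ, y = Rφ. The meridian scale is h = 1 and the parallel scale is k = 1/cos φ = sec φ.
Areal scale at 48.6°: h·k = 1.000 × 1.512 = 1.512.
Areal scale at 11.4°: h·k = 1.000 × 1.020 = 1.020.
Ratio = 1.512/1.020 ≈ 1.48.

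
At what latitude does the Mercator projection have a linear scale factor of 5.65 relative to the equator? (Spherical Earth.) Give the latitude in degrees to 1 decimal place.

Mercator scale is k = sec φ = 1/cos φ.
1/cos φ = 5.65  ⇒  cos φ = 0.1770  ⇒  φ = arccos(0.1770) ≈ 79.8°.

79.8°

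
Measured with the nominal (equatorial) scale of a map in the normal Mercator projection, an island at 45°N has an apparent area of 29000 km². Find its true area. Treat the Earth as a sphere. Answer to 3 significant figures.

The Mercator projection is conformal; its linear scale factor is the same in every direction and equals sec φ = 1/cos φ.
Areal scale = k² = sec²φ = 1/cos²(45°) = 1/0.7071² = 2.000.
True area = apparent / (areal scale) = 29000 / 2.000 ≈ 14500 km².

14500 km²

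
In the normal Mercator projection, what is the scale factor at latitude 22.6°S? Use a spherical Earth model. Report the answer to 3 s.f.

Mercator is conformal, so the point scale is isotropic: h = k = sec φ = 1/cos φ.
k = 1/cos 22.6° = 1/0.9232 = 1.083.

1.08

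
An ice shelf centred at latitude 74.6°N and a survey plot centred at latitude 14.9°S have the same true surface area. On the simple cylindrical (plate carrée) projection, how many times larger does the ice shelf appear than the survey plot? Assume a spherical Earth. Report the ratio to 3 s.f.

3.64

In the plate carrée (x = Rλ, y = Rφ), meridians are true-scale (h = 1) and parallels are stretched by k = sec φ.
Areal scale at 74.6°: h·k = 1.000 × 3.766 = 3.766.
Areal scale at 14.9°: h·k = 1.000 × 1.035 = 1.035.
Ratio = 3.766/1.035 ≈ 3.64.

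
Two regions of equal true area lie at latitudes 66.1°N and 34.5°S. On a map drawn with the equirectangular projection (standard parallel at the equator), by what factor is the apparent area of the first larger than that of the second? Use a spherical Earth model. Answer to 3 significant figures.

In the plate carrée (x = Rλ, y = Rφ), meridians are true-scale (h = 1) and parallels are stretched by k = sec φ.
Areal scale at 66.1°: h·k = 1.000 × 2.468 = 2.468.
Areal scale at 34.5°: h·k = 1.000 × 1.213 = 1.213.
Ratio = 2.468/1.213 ≈ 2.03.

2.03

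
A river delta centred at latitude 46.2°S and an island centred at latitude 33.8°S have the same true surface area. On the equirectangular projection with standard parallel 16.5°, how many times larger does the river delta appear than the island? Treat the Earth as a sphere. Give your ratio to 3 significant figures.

With standard parallel φ₀ = 16.5°, the equirectangular projection gives x = Rλ cos φ₀, y = Rφ, so h = 1 and k = cos 16.5° / cos φ.
Areal scale at 46.2°: h·k = 1.000 × 1.385 = 1.385.
Areal scale at 33.8°: h·k = 1.000 × 1.154 = 1.154.
Ratio = 1.385/1.154 ≈ 1.20.

1.20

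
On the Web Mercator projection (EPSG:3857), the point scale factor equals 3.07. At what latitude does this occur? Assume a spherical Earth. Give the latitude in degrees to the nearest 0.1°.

Mercator scale is k = sec φ = 1/cos φ.
1/cos φ = 3.07  ⇒  cos φ = 0.3257  ⇒  φ = arccos(0.3257) ≈ 71.0°.

71.0°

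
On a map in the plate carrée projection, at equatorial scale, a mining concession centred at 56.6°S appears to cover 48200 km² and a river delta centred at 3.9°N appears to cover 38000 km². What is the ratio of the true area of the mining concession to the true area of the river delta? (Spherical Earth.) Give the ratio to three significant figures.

0.700

Plate carrée has h = 1 and k = sec φ, giving areal scale sec φ; true area = (apparent area) · cos φ.
True area of mining concession: 48200 × cos(56.6°) = 48200 × 0.5505 = 26530 km².
True area of river delta: 38000 × cos(3.9°) = 38000 × 0.9977 = 37910 km².
Ratio = 26530 / 37910 ≈ 0.700.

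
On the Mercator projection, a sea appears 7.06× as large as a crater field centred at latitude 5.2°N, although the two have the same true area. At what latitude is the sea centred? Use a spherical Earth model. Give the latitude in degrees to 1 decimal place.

68.0°

On Mercator, (apparent₁)/(apparent₂) = sec²φ₁ / sec²φ₂ when true areas are equal.
cos²φ₂ / cos²φ₁ = 7.06  ⇒  cos φ₁ = cos 5.2° / √7.06 = 0.9959/2.657 = 0.3748.
φ₁ = arccos(0.3748) ≈ 68.0°.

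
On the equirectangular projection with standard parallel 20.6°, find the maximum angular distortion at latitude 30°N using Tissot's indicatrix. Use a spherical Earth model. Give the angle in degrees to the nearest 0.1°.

4.5°

With standard parallel φ₀ = 20.6°, the equirectangular projection gives x = Rλ cos φ₀, y = Rφ, so h = 1 and k = cos 20.6° / cos φ.
At 30°: h = 1.000, k = 1.081; principal scales a = 1.081, b = 1.000.
sin(ω/2) = (a − b)/(a + b) = 0.08087/2.081 = 0.03886, so ω = 2 arcsin(0.03886) ≈ 4.5°.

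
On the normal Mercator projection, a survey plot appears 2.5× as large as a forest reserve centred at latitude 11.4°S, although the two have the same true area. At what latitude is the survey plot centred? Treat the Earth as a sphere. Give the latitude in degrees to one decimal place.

For equal true areas on Mercator, apparent areas scale as sec²φ, so the ratio is cos²φ₂ / cos²φ₁.
cos²φ₂ / cos²φ₁ = 2.5  ⇒  cos φ₁ = cos 11.4° / √2.5 = 0.9803/1.581 = 0.6200.
φ₁ = arccos(0.6200) ≈ 51.7°.

51.7°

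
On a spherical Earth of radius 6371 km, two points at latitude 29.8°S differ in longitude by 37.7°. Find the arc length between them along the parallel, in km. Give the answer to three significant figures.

Arc length along a parallel = R cos φ · Δλ (with Δλ in radians).
= 6371 × cos 29.8° × (37.7° × π/180) = 6371 × 0.8678 × 0.6580 ≈ 3640 km.

3640 km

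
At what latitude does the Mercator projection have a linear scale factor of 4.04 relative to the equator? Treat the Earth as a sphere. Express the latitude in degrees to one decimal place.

75.7°

Mercator scale is k = sec φ = 1/cos φ.
1/cos φ = 4.04  ⇒  cos φ = 0.2475  ⇒  φ = arccos(0.2475) ≈ 75.7°.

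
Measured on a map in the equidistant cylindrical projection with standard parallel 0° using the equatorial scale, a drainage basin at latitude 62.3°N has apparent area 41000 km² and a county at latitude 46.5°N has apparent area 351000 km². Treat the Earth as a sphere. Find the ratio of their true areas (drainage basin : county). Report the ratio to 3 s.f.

On the plate carrée, areal scale = h·k = 1 × sec φ, so true area = apparent × cos φ.
True area of drainage basin: 41000 × cos(62.3°) = 41000 × 0.4648 = 19060 km².
True area of county: 351000 × cos(46.5°) = 351000 × 0.6884 = 241600 km².
Ratio = 19060 / 241600 ≈ 0.0789.

0.0789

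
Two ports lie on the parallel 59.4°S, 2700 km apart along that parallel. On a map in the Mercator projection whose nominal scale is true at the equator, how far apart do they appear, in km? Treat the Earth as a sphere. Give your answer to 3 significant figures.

The Mercator projection is conformal; its linear scale factor is the same in every direction and equals sec φ = 1/cos φ.
Along the parallel, k = sec 59.4° = 1/0.5090 = 1.964.
Map distance = 2700 × 1.964 ≈ 5300 km.

5300 km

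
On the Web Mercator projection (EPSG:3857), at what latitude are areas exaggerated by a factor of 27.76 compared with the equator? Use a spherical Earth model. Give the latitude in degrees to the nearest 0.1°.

79.1°

Mercator areal scale is sec²φ.
sec²φ = 27.76  ⇒  cos²φ = 0.03602  ⇒  cos φ = 0.1898.
φ = arccos(0.1898) ≈ 79.1°.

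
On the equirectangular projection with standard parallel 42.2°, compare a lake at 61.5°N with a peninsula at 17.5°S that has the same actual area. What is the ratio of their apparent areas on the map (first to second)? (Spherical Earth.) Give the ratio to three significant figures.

2.00

The equidistant cylindrical projection with φ₀ = 42.2° has h = 1 (meridians true) and k = cos φ₀ / cos φ along parallels.
Areal scale at 61.5°: h·k = 1.000 × 1.553 = 1.553.
Areal scale at 17.5°: h·k = 1.000 × 0.7768 = 0.7768.
Ratio = 1.553/0.7768 ≈ 2.00.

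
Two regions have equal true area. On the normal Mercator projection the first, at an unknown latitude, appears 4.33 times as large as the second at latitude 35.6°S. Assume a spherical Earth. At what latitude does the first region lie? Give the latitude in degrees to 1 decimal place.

67.0°

On Mercator, (apparent₁)/(apparent₂) = sec²φ₁ / sec²φ₂ when true areas are equal.
cos²φ₂ / cos²φ₁ = 4.33  ⇒  cos φ₁ = cos 35.6° / √4.33 = 0.8131/2.081 = 0.3908.
φ₁ = arccos(0.3908) ≈ 67.0°.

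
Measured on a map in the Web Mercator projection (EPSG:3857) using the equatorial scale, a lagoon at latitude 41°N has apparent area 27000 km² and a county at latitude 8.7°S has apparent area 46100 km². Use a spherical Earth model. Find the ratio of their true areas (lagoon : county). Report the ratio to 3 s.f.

Mercator's areal exaggeration is sec²φ; hence true area = (apparent area) · cos²φ.
True area of lagoon: 27000 × cos²(41°) = 27000 × 0.5696 = 15380 km².
True area of county: 46100 × cos²(8.7°) = 46100 × 0.9771 = 45050 km².
Ratio = 15380 / 45050 ≈ 0.341.

0.341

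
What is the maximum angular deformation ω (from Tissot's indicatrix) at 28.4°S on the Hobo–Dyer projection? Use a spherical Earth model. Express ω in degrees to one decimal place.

11.8°

Hobo–Dyer is a cylindrical equal-area projection with standard parallels at ±37.5°. For cylindrical equal-area with standard parallel φ₀, h = cos φ / cos φ₀ and k = cos φ₀ / cos φ, so h·k = 1.
At 28.4°: h = 1.109, k = 0.9019; principal scales a = 1.109, b = 0.9019.
sin(ω/2) = (a − b)/(a + b) = 0.2069/2.011 = 0.1029, so ω = 2 arcsin(0.1029) ≈ 11.8°.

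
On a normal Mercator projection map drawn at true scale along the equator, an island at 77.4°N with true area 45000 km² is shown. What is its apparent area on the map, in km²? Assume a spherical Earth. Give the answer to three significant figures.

The Mercator projection is conformal; its linear scale factor is the same in every direction and equals sec φ = 1/cos φ.
Areal scale = k² = sec²φ = 1/cos²(77.4°) = 1/0.2181² = 21.01.
Apparent area = 45000 × 21.01 ≈ 946000 km².

946000 km²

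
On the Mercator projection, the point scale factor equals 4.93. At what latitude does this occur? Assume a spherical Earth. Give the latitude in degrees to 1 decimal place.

78.3°

Mercator scale is k = sec φ = 1/cos φ.
1/cos φ = 4.93  ⇒  cos φ = 0.2028  ⇒  φ = arccos(0.2028) ≈ 78.3°.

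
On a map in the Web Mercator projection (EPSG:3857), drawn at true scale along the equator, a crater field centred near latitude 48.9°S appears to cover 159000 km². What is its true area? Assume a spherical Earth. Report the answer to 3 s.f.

68700 km²

For Mercator, h = k = sec φ (a conformal cylindrical projection has a single point scale, 1/cos φ).
Areal scale = k² = sec²φ = 1/cos²(48.9°) = 1/0.6574² = 2.314.
True area = apparent / (areal scale) = 159000 / 2.314 ≈ 68700 km².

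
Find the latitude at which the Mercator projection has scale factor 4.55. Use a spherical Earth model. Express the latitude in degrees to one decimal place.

77.3°

Mercator scale is k = sec φ = 1/cos φ.
1/cos φ = 4.55  ⇒  cos φ = 0.2198  ⇒  φ = arccos(0.2198) ≈ 77.3°.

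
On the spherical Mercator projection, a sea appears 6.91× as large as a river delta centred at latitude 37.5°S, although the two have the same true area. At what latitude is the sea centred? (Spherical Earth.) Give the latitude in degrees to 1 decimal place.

72.4°

On Mercator, (apparent₁)/(apparent₂) = sec²φ₁ / sec²φ₂ when true areas are equal.
cos²φ₂ / cos²φ₁ = 6.91  ⇒  cos φ₁ = cos 37.5° / √6.91 = 0.7934/2.629 = 0.3018.
φ₁ = arccos(0.3018) ≈ 72.4°.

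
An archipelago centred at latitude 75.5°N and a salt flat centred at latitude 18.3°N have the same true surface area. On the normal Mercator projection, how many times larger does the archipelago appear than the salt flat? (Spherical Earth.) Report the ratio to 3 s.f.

14.4

Mercator is conformal with k = sec φ, so areal scale = k² = sec²φ.
At 75.5°: sec²(75.5°) = 1/0.2504² = 15.95.
At 18.3°: sec²(18.3°) = 1/0.9494² = 1.109.
Ratio = 15.95/1.109 = cos²(18.3°)/cos²(75.5°) ≈ 14.4.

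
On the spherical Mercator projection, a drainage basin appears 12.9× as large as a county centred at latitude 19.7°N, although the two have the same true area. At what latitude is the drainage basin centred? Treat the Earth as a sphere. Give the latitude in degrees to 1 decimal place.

On Mercator, (apparent₁)/(apparent₂) = sec²φ₁ / sec²φ₂ when true areas are equal.
cos²φ₂ / cos²φ₁ = 12.9  ⇒  cos φ₁ = cos 19.7° / √12.9 = 0.9415/3.592 = 0.2621.
φ₁ = arccos(0.2621) ≈ 74.8°.

74.8°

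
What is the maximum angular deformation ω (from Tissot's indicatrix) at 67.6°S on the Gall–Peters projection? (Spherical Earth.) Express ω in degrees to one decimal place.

The Gall–Peters projection is cylindrical equal-area with φ₀ = 45°. A cylindrical equal-area projection with standard parallel φ₀ has meridian scale h = cos φ / cos φ₀ and parallel scale k = cos φ₀ / cos φ (so areas are preserved, h·k = 1).
At 67.6°: h = 0.5389, k = 1.856; principal scales a = 1.856, b = 0.5389.
sin(ω/2) = (a − b)/(a + b) = 1.317/2.394 = 0.5499, so ω = 2 arcsin(0.5499) ≈ 66.7°.

66.7°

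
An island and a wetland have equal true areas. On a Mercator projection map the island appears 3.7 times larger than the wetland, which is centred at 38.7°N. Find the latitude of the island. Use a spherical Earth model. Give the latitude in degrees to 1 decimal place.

For equal true areas on Mercator, apparent areas scale as sec²φ, so the ratio is cos²φ₂ / cos²φ₁.
cos²φ₂ / cos²φ₁ = 3.7  ⇒  cos φ₁ = cos 38.7° / √3.7 = 0.7804/1.924 = 0.4057.
φ₁ = arccos(0.4057) ≈ 66.1°.

66.1°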